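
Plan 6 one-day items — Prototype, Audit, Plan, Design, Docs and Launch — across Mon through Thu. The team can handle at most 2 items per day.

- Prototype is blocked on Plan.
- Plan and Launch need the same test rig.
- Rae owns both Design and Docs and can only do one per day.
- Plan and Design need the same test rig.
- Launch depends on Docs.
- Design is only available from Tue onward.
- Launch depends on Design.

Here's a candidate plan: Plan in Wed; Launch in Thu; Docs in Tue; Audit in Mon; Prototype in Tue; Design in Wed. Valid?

No. Prototype is blocked on Plan is not satisfied.

Launch depends on Design — holds.
Prototype is blocked on Plan — violated.
Launch depends on Docs — holds.
Plan and Design need the same test rig — violated.
Design is only available from Tue onward — holds.
The team can handle at most 2 items per day — holds.
Plan and Launch need the same test rig — holds.
Rae owns both Design and Docs and can only do one per day — holds.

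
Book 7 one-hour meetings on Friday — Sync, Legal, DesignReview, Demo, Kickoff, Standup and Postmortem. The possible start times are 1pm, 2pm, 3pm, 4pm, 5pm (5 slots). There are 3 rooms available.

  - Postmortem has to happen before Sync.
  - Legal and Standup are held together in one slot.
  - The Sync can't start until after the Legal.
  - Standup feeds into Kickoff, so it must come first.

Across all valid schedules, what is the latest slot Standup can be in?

Downstream work caps Standup at 4pm.
Standup at 4pm is achievable: Sync=5pm, Standup=4pm, Kickoff=5pm, DesignReview=1pm, Postmortem=1pm, Demo=1pm, Legal=4pm.

4pm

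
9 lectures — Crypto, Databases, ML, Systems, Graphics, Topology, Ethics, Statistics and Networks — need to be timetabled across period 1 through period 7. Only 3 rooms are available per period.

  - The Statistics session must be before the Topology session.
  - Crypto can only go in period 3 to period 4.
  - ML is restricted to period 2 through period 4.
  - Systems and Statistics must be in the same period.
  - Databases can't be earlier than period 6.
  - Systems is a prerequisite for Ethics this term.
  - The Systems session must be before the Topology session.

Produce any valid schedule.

Statistics in period 1, Databases in period 6, Crypto in period 3, ML in period 2, Networks in period 3, Topology in period 2, Systems in period 1, Ethics in period 2, Graphics in period 1

Checking: Statistics(period 1) before Topology(period 2); Systems(period 1) before Ethics(period 2); Systems(period 1) before Topology(period 2); Systems = Statistics = period 1; ML=period 2 in [period 2,period 4]; Crypto=period 3 in [period 3,period 4]; Databases=period 6 in [period 6,period 7]; max 3 per period (cap 3).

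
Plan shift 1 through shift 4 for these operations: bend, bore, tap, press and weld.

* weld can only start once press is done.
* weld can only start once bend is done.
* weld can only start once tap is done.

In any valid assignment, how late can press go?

shift 3

Downstream work caps press at shift 3.
press at shift 3 is achievable: bend=shift 1, weld=shift 4, press=shift 3, bore=shift 1, tap=shift 1.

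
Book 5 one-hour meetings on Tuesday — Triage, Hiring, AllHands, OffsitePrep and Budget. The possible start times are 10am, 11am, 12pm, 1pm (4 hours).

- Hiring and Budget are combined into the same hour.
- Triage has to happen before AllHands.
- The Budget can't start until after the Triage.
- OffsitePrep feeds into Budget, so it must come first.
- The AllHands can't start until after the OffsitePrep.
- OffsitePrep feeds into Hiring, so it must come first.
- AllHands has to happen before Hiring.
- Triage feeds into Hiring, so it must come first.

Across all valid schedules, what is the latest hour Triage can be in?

Downstream work caps Triage at 11am.
Triage at 11am is achievable: AllHands -> 12pm, Hiring -> 1pm, OffsitePrep -> 10am, Triage -> 11am, Budget -> 1pm.

11am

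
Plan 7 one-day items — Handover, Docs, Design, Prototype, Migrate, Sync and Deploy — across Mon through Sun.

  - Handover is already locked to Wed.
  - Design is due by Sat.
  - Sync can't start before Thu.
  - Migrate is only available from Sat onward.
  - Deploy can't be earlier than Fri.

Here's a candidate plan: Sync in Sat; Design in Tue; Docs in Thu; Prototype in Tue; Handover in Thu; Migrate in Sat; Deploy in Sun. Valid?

Deploy can't be earlier than Fri — holds.
Sync can't start before Thu — holds.
Design is due by Sat — holds.
Migrate is only available from Sat onward — holds.
Handover is already locked to Wed — violated.

No — it violates: Handover is already locked to Wed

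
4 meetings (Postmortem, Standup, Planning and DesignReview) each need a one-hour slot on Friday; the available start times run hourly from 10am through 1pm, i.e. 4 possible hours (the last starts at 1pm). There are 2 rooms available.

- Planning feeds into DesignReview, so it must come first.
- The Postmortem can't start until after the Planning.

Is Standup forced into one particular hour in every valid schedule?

Standup can be 10am (e.g. DesignReview in 11am; Standup in 10am; Planning in 10am; Postmortem in 11am) or 11am (e.g. Planning=10am; Standup=11am; Postmortem=11am; DesignReview=12pm).

No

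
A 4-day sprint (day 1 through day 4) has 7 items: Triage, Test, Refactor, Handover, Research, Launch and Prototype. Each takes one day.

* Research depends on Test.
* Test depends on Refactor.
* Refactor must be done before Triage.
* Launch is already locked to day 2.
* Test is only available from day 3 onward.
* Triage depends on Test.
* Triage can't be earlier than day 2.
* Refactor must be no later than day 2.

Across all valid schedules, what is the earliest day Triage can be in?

Triage is available from day 2; precedence pushes Triage to at least day 4.
Triage at day 4 is achievable: Handover -> day 1; Test -> day 3; Prototype -> day 1; Refactor -> day 1; Research -> day 4; Triage -> day 4; Launch -> day 2.

day 4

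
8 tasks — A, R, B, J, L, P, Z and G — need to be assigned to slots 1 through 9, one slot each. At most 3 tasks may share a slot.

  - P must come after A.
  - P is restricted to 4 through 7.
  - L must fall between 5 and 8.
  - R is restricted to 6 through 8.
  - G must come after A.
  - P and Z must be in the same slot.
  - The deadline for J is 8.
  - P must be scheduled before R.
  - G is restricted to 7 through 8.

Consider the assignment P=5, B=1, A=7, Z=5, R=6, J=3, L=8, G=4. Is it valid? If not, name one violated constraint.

G must come after A — violated.
G is restricted to 7 through 8 — violated.
P must come after A — violated.
L must fall between 5 and 8 — holds.
R is restricted to 6 through 8 — holds.
The deadline for J is 8 — holds.
P and Z must be in the same slot — holds.
P must be scheduled before R — holds.
P is restricted to 4 through 7 — holds.
At most 3 tasks may share a slot — holds.

No. G must come after A is not satisfied.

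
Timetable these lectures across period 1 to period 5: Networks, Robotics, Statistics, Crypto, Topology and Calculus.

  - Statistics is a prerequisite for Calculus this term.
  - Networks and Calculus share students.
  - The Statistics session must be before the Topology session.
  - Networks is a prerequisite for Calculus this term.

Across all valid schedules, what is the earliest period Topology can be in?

period 2

Precedence pushes Topology to at least period 2.
Topology at period 2 is achievable: Calculus -> period 2; Statistics -> period 1; Networks -> period 1; Crypto -> period 1; Topology -> period 2; Robotics -> period 1.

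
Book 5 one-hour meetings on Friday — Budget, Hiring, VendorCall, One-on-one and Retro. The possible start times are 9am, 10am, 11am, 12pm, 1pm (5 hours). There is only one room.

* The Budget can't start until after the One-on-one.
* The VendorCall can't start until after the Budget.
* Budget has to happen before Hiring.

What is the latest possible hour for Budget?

11am

Precedence pushes Budget to at least 10am; downstream work caps Budget at 12pm.
Budget at 11am is achievable: Retro=10am, Hiring=12pm, One-on-one=9am, Budget=11am, VendorCall=1pm.
Nothing later works — the capacity limit rule out every hour after 11am.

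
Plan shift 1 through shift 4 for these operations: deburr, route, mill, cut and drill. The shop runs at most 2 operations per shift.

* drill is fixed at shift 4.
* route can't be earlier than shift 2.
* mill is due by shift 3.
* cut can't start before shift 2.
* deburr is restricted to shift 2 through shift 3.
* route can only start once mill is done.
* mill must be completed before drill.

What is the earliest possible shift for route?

shift 2

Route is available from shift 2.
route at shift 2 is achievable: cut -> shift 3, mill -> shift 1, route -> shift 2, drill -> shift 4, deburr -> shift 2.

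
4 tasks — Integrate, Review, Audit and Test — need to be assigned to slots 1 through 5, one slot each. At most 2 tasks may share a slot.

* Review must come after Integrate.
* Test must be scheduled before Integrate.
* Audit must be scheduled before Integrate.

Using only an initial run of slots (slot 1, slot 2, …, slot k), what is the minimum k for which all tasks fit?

3

The precedence chain requires at least 3 distinct slots.
With at most 2 per slot and 4 tasks, at least 2 slots are needed.
3 works (last occupied slot: 3): for example Integrate -> 2; Review -> 3; Audit -> 1; Test -> 1.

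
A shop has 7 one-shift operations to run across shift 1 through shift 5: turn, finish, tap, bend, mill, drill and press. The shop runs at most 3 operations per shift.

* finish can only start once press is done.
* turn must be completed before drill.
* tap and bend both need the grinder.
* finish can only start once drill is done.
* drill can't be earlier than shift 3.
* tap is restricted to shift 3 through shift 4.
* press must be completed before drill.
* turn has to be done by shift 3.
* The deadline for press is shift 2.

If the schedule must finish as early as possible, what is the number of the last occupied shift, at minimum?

The precedence chain requires at least 3 distinct shifts.
With at most 3 per shift and 7 operations, at least 3 shifts are needed.
Propagating the time windows through the other constraints, finish can't land before shift 4, so the schedule must run through at least shift 4.
4 works (last occupied shift: shift 4): for example finish -> shift 4; turn -> shift 1; drill -> shift 3; tap -> shift 3; mill -> shift 2; bend -> shift 1; press -> shift 1.

4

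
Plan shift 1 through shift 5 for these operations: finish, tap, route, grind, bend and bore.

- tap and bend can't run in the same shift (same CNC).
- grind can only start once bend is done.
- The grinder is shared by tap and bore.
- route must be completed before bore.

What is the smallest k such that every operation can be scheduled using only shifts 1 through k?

3 shifts

The precedence chain requires at least 2 distinct shifts.
Could 2 shifts be enough, i.e. nothing placed later than shift 2? No: bore must come after route (at shift 1 or later) → {shift 2}; grind must come after bend (at shift 1 or later) → {shift 2}; bend must come before grind (at shift 2 or earlier) → {shift 1}; tap can't share with bore (shift 2) → {shift 1}; bend can't share with tap (shift 1) → nothing is left.
So 2 shifts is not enough.
3 works (last occupied shift: shift 3): for example bore in shift 2, grind in shift 2, route in shift 1, tap in shift 3, bend in shift 1, finish in shift 1.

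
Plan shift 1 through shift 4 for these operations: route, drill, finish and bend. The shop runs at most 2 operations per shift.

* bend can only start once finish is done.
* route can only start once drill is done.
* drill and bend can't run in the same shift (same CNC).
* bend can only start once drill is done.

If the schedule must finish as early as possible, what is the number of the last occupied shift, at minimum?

2

The precedence chain requires at least 2 distinct shifts.
With at most 2 per shift and 4 operations, at least 2 shifts are needed.
2 works (last occupied shift: shift 2): for example finish in shift 1, bend in shift 2, drill in shift 1, route in shift 2.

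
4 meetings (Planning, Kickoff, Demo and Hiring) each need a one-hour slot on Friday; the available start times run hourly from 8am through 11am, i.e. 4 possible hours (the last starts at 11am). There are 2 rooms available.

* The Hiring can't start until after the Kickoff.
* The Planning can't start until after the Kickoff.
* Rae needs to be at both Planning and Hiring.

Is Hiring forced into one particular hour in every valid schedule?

Hiring can be 9am (e.g. Planning=10am; Hiring=9am; Demo=8am; Kickoff=8am) or 10am (e.g. Demo=8am, Hiring=10am, Planning=9am, Kickoff=8am).

No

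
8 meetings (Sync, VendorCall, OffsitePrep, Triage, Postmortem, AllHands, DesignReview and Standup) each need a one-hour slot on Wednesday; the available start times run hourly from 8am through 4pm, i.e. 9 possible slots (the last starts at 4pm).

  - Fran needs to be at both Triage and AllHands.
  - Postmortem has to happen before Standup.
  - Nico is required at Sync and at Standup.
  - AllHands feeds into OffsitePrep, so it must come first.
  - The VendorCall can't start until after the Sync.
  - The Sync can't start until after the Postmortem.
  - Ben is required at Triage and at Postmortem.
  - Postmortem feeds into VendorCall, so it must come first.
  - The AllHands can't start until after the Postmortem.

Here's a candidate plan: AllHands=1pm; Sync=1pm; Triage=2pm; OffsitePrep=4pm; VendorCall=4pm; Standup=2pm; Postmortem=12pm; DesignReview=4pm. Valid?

Yes

The VendorCall can't start until after the Sync — holds.
The Sync can't start until after the Postmortem — holds.
Nico is required at Sync and at Standup — holds.
Postmortem feeds into VendorCall, so it must come first — holds.
Fran needs to be at both Triage and AllHands — holds.
Ben is required at Triage and at Postmortem — holds.
Postmortem has to happen before Standup — holds.
AllHands feeds into OffsitePrep, so it must come first — holds.
The AllHands can't start until after the Postmortem — holds.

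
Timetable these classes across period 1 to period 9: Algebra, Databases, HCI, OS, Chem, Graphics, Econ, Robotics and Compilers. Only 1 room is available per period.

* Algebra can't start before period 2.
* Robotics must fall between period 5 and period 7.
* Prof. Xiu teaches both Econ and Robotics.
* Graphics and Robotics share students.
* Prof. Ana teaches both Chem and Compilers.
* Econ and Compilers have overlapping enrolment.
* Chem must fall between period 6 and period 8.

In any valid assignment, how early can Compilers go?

Compilers at period 1 is achievable: Databases -> period 3, Robotics -> period 5, Chem -> period 6, Econ -> period 9, Graphics -> period 8, Algebra -> period 2, Compilers -> period 1, OS -> period 7, HCI -> period 4.

period 1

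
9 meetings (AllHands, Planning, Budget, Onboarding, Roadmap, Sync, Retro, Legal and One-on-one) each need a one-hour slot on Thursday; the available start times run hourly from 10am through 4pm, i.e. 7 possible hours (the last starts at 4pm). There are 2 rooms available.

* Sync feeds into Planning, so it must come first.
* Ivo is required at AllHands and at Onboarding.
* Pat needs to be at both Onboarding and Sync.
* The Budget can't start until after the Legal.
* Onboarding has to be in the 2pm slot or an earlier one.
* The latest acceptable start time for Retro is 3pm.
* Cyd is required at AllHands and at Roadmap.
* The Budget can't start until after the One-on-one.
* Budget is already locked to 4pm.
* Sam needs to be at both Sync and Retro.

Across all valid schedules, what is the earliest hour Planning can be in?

Precedence pushes Planning to at least 11am.
Planning at 11am is achievable: Budget in 4pm; Sync in 10am; Roadmap in 2pm; One-on-one in 12pm; Onboarding in 11am; Retro in 12pm; Legal in 10am; AllHands in 1pm; Planning in 11am.

11am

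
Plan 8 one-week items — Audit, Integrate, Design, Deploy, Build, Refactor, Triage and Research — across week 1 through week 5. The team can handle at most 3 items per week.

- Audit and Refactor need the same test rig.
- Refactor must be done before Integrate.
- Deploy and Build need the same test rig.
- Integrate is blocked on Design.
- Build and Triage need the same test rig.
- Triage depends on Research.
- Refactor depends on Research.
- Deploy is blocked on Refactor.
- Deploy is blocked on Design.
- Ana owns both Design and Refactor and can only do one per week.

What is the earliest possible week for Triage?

Precedence pushes Triage to at least week 2.
Triage at week 2 is achievable: Research in week 1; Integrate in week 3; Refactor in week 2; Design in week 1; Build in week 4; Deploy in week 3; Audit in week 1; Triage in week 2.

week 2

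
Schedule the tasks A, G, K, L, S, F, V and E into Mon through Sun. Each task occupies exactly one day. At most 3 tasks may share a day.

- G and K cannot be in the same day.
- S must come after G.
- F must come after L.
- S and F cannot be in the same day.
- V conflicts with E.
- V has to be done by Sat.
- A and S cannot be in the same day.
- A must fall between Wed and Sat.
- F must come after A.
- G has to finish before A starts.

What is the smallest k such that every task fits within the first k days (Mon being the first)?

The precedence chain requires at least 3 distinct days.
With at most 3 per day and 8 tasks, at least 3 days are needed.
Propagating the time windows through the other constraints, F can't land before Thu — that is day 4 counting from Mon — so the schedule must run through at least 4 days.
4 works (last occupied day: Thu): for example S in Tue, L in Mon, G in Mon, V in Mon, F in Thu, A in Wed, K in Tue, E in Tue.

4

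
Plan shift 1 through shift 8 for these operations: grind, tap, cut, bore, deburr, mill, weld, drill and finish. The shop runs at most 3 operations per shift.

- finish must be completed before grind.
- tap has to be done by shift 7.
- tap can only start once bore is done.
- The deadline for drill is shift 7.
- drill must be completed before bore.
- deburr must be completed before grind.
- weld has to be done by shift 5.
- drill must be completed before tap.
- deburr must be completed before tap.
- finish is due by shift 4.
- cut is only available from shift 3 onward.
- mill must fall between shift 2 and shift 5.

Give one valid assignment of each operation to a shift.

drill=shift 1, grind=shift 3, deburr=shift 2, tap=shift 3, mill=shift 2, weld=shift 1, cut=shift 3, bore=shift 2, finish=shift 1

Checking: finish(shift 1) before grind(shift 3); drill(shift 1) before tap(shift 3); deburr(shift 2) before grind(shift 3); deburr(shift 2) before tap(shift 3); bore(shift 2) before tap(shift 3); drill(shift 1) before bore(shift 2); weld=shift 1 in [shift 1,shift 5]; finish=shift 1 in [shift 1,shift 4]; tap=shift 3 in [shift 1,shift 7]; mill=shift 2 in [shift 2,shift 5]; drill=shift 1 in [shift 1,shift 7]; cut=shift 3 in [shift 3,shift 8]; max 3 per shift (cap 3).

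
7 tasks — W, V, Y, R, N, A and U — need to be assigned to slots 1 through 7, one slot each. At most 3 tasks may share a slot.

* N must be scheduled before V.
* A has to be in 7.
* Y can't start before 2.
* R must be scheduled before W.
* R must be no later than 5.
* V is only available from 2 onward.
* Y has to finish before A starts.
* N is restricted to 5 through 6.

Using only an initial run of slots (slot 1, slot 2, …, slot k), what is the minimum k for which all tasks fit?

7 slots

The precedence chain requires at least 2 distinct slots.
With at most 3 per slot and 7 tasks, at least 3 slots are needed.
A can't be placed before 7, so the schedule must run through at least slot 7.
7 works (last occupied slot: 7): for example N in 5, A in 7, V in 6, W in 2, R in 1, U in 1, Y in 2.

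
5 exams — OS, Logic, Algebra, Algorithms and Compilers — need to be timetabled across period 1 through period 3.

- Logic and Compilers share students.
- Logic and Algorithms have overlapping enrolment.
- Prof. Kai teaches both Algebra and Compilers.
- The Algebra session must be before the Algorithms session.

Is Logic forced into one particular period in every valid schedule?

Logic can be period 1 (e.g. Logic -> period 1, Algebra -> period 1, OS -> period 1, Algorithms -> period 2, Compilers -> period 2) or period 2 (e.g. Compilers -> period 3; Algebra -> period 1; OS -> period 1; Algorithms -> period 3; Logic -> period 2).

No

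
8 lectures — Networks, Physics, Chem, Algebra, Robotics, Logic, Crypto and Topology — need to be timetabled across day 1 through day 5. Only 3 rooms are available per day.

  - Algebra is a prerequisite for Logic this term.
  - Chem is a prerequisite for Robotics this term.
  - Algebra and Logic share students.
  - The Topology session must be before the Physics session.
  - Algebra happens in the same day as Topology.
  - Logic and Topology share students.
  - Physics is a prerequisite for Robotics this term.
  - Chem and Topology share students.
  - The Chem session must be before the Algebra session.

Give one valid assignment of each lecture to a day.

Algebra in day 2; Logic in day 3; Networks in day 1; Crypto in day 1; Chem in day 1; Topology in day 2; Physics in day 3; Robotics in day 4

Checking: Topology(day 2) before Physics(day 3); Physics(day 3) before Robotics(day 4); Chem(day 1) before Algebra(day 2); Chem(day 1) before Robotics(day 4); Algebra(day 2) before Logic(day 3); Algebra(day 2) != Logic(day 3); Logic(day 3) != Topology(day 2); Chem(day 1) != Topology(day 2); Algebra = Topology = day 2; max 3 per day (cap 3).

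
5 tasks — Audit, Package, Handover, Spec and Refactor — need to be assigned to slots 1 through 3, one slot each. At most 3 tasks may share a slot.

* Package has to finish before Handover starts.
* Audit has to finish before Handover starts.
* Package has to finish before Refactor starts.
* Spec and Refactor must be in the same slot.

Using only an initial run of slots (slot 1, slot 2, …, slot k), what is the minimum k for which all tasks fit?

The precedence chain requires at least 2 distinct slots.
With at most 3 per slot and 5 tasks, at least 2 slots are needed.
2 works (last occupied slot: 2): for example Package=1, Refactor=2, Spec=2, Handover=2, Audit=1.

2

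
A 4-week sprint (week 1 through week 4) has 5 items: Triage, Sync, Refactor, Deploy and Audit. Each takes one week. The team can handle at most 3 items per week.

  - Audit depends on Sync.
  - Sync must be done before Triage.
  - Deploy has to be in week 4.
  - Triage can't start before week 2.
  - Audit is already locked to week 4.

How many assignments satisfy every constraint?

21

Splitting on Triage: it can be week 2 (4), week 3 (8), week 4 (9). Listing each branch's schedules as (Sync, Refactor, Deploy, Audit) by week number:
Triage=week 2: (1,1,4,4) (1,2,4,4) (1,3,4,4) (1,4,4,4) — 4.
Triage=week 3: (1,1,4,4) (1,2,4,4) (1,3,4,4) (1,4,4,4) (2,1,4,4) (2,2,4,4) (2,3,4,4) (2,4,4,4) — 8.
Triage=week 4: (1,1,4,4) (1,2,4,4) (1,3,4,4) (2,1,4,4) (2,2,4,4) (2,3,4,4) (3,1,4,4) (3,2,4,4) (3,3,4,4) — 9.
Summing: 4 + 8 + 9 = 21.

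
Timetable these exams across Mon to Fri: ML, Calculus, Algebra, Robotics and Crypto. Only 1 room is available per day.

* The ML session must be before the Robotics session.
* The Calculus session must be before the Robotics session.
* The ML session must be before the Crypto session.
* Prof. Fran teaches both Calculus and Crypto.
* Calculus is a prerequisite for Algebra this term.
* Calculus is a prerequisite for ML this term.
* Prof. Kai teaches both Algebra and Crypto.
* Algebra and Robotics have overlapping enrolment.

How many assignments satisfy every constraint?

8

Splitting on ML: it can be Tue (6), Wed (2). Listing each branch's schedules as (Calculus, Algebra, Robotics, Crypto):
ML=Tue: (Mon,Wed,Thu,Fri) (Mon,Wed,Fri,Thu) (Mon,Thu,Wed,Fri) (Mon,Thu,Fri,Wed) (Mon,Fri,Wed,Thu) (Mon,Fri,Thu,Wed) — 6.
ML=Wed: (Mon,Tue,Thu,Fri) (Mon,Tue,Fri,Thu) — 2.
Summing: 6 + 2 = 8.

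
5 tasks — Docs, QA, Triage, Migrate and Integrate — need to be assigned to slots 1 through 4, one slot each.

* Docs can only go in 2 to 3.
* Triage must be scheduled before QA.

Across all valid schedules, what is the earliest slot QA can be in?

2

Precedence pushes QA to at least 2.
QA at 2 is achievable: Migrate=1, Integrate=1, Docs=2, QA=2, Triage=1.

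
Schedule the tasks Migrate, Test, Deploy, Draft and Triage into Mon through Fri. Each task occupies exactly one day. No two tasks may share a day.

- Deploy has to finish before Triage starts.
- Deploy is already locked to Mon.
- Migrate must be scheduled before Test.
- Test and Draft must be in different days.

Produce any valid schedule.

Triage=Thu; Migrate=Tue; Test=Wed; Draft=Fri; Deploy=Mon

Checking: Deploy(Mon) before Triage(Thu); Migrate(Tue) before Test(Wed); Test(Wed) != Draft(Fri); Deploy=Mon in [Mon,Mon]; max 1 per day (cap 1).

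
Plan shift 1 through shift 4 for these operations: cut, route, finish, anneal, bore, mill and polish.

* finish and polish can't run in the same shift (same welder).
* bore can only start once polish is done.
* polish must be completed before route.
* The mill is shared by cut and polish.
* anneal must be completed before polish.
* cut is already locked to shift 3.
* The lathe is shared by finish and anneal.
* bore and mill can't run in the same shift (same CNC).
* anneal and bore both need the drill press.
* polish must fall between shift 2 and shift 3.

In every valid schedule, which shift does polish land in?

shift 2

polish's window is shift 2–shift 3.
cut is fixed at shift 3, and polish can't share a shift with cut.
So polish must be shift 2.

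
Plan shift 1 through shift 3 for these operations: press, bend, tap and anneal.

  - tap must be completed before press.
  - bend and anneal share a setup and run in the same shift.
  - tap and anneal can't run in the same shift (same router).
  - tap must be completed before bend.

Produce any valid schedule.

tap in shift 1, press in shift 2, anneal in shift 2, bend in shift 2

Checking: tap(shift 1) before bend(shift 2); tap(shift 1) before press(shift 2); tap(shift 1) != anneal(shift 2); bend = anneal = shift 2.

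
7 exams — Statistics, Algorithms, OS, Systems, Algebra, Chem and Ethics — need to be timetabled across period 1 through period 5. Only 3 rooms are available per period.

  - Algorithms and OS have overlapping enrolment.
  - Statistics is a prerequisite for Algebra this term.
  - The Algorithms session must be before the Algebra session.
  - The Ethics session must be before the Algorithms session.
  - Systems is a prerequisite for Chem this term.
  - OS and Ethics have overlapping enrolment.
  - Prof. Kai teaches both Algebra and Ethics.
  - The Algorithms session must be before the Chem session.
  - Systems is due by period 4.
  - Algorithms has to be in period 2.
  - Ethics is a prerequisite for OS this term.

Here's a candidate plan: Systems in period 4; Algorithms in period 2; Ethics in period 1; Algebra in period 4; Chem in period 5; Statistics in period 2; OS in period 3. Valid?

Valid

Systems is due by period 4 — holds.
Prof. Kai teaches both Algebra and Ethics — holds.
Algorithms has to be in period 2 — holds.
The Algorithms session must be before the Chem session — holds.
Ethics is a prerequisite for OS this term — holds.
Statistics is a prerequisite for Algebra this term — holds.
The Algorithms session must be before the Algebra session — holds.
Only 3 rooms are available per period — holds.
Systems is a prerequisite for Chem this term — holds.
The Ethics session must be before the Algorithms session — holds.
Algorithms and OS have overlapping enrolment — holds.
OS and Ethics have overlapping enrolment — holds.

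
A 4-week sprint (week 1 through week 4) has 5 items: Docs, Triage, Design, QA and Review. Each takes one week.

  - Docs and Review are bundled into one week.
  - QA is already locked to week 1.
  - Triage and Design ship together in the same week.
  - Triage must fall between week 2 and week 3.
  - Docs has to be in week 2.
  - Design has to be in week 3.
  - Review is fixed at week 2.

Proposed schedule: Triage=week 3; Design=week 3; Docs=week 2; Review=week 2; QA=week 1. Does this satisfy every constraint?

Docs and Review are bundled into one week — holds.
Design has to be in week 3 — holds.
Triage must fall between week 2 and week 3 — holds.
Docs has to be in week 2 — holds.
QA is already locked to week 1 — holds.
Review is fixed at week 2 — holds.
Triage and Design ship together in the same week — holds.

Valid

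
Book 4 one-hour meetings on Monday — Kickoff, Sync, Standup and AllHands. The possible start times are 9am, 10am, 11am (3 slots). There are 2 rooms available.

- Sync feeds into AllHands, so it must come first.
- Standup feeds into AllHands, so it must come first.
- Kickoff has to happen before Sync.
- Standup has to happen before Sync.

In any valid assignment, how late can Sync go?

10am

Precedence pushes Sync to at least 10am; downstream work caps Sync at 10am.
Sync at 10am is achievable: Kickoff -> 9am, Standup -> 9am, AllHands -> 11am, Sync -> 10am.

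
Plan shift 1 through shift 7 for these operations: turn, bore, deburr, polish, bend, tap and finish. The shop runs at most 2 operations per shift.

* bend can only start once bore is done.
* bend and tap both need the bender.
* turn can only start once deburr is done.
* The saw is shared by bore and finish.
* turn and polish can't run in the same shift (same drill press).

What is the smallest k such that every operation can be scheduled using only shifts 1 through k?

The precedence chain requires at least 2 distinct shifts.
With at most 2 per shift and 7 operations, at least 4 shifts are needed.
4 works (last occupied shift: shift 4): for example turn -> shift 2, polish -> shift 3, bend -> shift 2, finish -> shift 4, tap -> shift 3, deburr -> shift 1, bore -> shift 1.

4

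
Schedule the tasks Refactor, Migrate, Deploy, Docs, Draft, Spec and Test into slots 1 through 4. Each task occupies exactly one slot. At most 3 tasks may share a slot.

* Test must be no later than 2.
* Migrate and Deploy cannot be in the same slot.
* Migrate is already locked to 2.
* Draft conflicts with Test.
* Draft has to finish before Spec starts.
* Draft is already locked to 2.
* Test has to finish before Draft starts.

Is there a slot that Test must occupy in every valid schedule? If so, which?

1

Test's window is 1–2.
Draft is fixed at 2, and Test can't share a slot with Draft.
So Test must be 1.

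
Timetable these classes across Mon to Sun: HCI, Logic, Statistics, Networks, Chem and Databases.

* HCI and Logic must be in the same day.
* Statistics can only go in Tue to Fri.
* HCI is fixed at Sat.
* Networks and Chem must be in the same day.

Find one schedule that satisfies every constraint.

Logic=Sat; Chem=Mon; HCI=Sat; Networks=Mon; Statistics=Tue; Databases=Mon

Checking: HCI = Logic = Sat; Networks = Chem = Mon; Statistics=Tue in [Tue,Fri]; HCI=Sat in [Sat,Sat].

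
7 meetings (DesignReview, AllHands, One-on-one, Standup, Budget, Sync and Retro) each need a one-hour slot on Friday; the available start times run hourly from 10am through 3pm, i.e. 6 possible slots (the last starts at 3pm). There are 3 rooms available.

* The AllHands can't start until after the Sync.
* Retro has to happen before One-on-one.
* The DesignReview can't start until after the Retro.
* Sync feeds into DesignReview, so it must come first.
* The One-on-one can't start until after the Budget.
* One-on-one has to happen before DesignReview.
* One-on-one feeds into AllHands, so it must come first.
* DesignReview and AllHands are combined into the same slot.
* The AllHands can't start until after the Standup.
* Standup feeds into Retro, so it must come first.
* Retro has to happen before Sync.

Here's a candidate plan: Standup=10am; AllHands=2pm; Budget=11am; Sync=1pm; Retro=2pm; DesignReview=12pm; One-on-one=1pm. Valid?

One-on-one has to happen before DesignReview — violated.
Sync feeds into DesignReview, so it must come first — violated.
There are 3 rooms available — holds.
The AllHands can't start until after the Sync — holds.
DesignReview and AllHands are combined into the same slot — violated.
One-on-one feeds into AllHands, so it must come first — holds.
Retro has to happen before One-on-one — violated.
The DesignReview can't start until after the Retro — violated.
The AllHands can't start until after the Standup — holds.
Retro has to happen before Sync — violated.
Standup feeds into Retro, so it must come first — holds.
The One-on-one can't start until after the Budget — holds.

Invalid. The DesignReview can't start until after the Retro.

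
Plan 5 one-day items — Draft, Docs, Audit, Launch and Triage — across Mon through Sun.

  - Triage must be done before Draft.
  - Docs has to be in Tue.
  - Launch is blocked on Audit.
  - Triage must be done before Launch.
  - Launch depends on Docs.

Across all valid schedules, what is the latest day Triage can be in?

Downstream work caps Triage at Sat.
Triage at Sat is achievable: Triage=Sat, Launch=Sun, Docs=Tue, Audit=Mon, Draft=Sun.

Sat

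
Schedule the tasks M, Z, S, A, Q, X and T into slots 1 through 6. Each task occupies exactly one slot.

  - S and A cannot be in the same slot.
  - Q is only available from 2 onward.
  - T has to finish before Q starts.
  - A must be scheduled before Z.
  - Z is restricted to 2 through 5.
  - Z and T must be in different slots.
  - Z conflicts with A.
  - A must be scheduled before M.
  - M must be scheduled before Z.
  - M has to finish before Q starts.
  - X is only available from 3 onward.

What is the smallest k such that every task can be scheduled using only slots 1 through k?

The precedence chain requires at least 3 distinct slots.
3 works (last occupied slot: 3): for example M=2, T=1, A=1, X=3, Q=3, Z=3, S=2.

3 slots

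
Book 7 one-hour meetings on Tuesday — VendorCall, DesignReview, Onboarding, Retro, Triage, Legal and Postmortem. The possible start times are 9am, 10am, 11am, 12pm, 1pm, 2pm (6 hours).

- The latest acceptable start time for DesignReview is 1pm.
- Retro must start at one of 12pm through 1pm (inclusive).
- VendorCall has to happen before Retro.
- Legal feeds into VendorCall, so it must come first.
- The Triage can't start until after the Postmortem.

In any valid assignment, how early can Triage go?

10am

Precedence pushes Triage to at least 10am.
Triage at 10am is achievable: Retro -> 12pm, Triage -> 10am, Legal -> 9am, Onboarding -> 9am, VendorCall -> 10am, DesignReview -> 9am, Postmortem -> 9am.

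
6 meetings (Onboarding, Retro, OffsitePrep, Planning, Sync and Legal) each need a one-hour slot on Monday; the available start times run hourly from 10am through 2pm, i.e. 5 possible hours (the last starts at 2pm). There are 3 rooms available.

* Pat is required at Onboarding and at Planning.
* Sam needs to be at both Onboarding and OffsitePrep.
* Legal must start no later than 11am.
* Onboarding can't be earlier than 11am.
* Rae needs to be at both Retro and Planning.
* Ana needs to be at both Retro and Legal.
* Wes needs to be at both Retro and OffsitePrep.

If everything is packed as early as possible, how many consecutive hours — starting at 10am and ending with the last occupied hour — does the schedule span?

With at most 3 per hour and 6 meetings, at least 2 hours are needed.
Onboarding can't be placed before 11am — that is hour 2 counting from 10am — so the schedule must run through at least 2 hours.
2 works (last occupied hour: 11am): for example Onboarding -> 11am; Planning -> 10am; OffsitePrep -> 10am; Sync -> 11am; Legal -> 10am; Retro -> 11am.

2 hours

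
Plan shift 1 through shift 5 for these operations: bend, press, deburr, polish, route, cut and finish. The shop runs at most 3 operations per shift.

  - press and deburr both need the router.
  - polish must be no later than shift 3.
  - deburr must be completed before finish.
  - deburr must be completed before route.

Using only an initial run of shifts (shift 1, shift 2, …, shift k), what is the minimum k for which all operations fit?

3 shifts

The precedence chain requires at least 2 distinct shifts.
With at most 3 per shift and 7 operations, at least 3 shifts are needed.
3 works (last occupied shift: shift 3): for example cut -> shift 3; press -> shift 2; polish -> shift 1; deburr -> shift 1; bend -> shift 1; finish -> shift 2; route -> shift 2.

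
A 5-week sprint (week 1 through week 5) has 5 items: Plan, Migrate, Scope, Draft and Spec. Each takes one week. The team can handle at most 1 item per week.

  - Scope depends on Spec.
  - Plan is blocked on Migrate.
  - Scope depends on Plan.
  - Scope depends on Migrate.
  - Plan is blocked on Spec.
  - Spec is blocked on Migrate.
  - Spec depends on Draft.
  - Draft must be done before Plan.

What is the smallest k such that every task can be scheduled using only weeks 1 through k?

The precedence chain requires at least 4 distinct weeks.
With at most 1 per week and 5 tasks, at least 5 weeks are needed.
5 works (last occupied week: week 5): for example Spec=week 3; Scope=week 5; Draft=week 2; Migrate=week 1; Plan=week 4.

5 weeks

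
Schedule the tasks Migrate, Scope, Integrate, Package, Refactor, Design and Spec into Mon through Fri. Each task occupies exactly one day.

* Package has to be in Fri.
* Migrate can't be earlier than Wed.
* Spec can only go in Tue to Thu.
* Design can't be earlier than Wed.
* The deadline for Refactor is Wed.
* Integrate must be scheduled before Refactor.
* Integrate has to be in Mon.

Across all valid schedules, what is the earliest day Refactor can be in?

Precedence pushes Refactor to at least Tue; Refactor's own window allows nothing later than Wed.
Refactor at Tue is achievable: Refactor -> Tue, Scope -> Mon, Design -> Wed, Spec -> Tue, Integrate -> Mon, Package -> Fri, Migrate -> Wed.

Tue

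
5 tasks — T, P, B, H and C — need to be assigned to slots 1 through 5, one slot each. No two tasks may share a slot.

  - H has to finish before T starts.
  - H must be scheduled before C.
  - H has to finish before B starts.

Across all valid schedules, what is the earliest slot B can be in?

Precedence pushes B to at least 2.
B at 2 is achievable: C -> 4, B -> 2, T -> 3, P -> 5, H -> 1.

2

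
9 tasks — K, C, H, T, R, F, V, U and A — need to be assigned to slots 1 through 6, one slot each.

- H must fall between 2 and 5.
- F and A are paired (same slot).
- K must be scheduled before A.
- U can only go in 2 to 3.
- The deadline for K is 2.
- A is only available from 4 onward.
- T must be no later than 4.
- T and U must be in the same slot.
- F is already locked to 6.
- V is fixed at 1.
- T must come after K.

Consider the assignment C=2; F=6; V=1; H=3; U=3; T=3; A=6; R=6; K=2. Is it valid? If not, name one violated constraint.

The deadline for K is 2 — holds.
F is already locked to 6 — holds.
F and A are paired (same slot) — holds.
K must be scheduled before A — holds.
V is fixed at 1 — holds.
T and U must be in the same slot — holds.
H must fall between 2 and 5 — holds.
A is only available from 4 onward — holds.
T must come after K — holds.
T must be no later than 4 — holds.
U can only go in 2 to 3 — holds.

Yes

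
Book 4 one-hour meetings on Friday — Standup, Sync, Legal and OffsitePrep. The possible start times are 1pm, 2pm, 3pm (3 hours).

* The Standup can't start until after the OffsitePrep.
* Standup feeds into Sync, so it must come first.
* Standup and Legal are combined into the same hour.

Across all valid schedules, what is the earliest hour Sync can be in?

Precedence pushes Sync to at least 3pm.
Sync at 3pm is achievable: Legal -> 2pm, OffsitePrep -> 1pm, Standup -> 2pm, Sync -> 3pm.

3pm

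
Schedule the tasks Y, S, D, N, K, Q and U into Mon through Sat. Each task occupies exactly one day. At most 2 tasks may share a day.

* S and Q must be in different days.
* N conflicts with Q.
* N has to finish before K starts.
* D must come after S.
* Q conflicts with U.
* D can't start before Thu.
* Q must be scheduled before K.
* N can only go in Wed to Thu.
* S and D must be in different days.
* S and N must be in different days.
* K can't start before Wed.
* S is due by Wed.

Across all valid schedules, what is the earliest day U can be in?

U at Mon is achievable: K in Thu, N in Wed, D in Thu, Y in Tue, S in Mon, U in Mon, Q in Tue.

Mon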